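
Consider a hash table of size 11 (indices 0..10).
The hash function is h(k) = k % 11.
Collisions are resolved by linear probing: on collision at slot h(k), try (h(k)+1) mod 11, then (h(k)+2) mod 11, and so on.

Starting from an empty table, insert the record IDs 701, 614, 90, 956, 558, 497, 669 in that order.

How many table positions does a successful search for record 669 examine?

701: h=8 → slot 8
614: h=9 → slot 9
90: h=2 → slot 2
956: h=10 → slot 10
558: h=8, probe 8,9,10,0 → slot 0
497: h=2, probe 2,3 → slot 3
669: h=9, probe 9,10,0,1 → slot 1
Table: [558, 669, 90, 497, —, —, —, —, 701, 614, 956]
Lookup 669: h=9, probe 9,10,0,1 → found at 1.

4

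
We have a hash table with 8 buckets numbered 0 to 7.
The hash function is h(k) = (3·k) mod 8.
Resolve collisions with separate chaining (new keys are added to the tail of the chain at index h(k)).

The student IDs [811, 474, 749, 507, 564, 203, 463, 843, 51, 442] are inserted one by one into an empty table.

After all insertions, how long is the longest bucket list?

5

811 -> bucket 1
474 -> bucket 6
749 -> bucket 7
507 -> bucket 1 (collision)
564 -> bucket 4
203 -> bucket 1 (collision)
463 -> bucket 5
843 -> bucket 1 (collision)
51 -> bucket 1 (collision)
442 -> bucket 6 (collision)
Final buckets:
0: -
1: 811 -> 507 -> 203 -> 843 -> 51
2: -
3: -
4: 564
5: 463
6: 474 -> 442
7: 749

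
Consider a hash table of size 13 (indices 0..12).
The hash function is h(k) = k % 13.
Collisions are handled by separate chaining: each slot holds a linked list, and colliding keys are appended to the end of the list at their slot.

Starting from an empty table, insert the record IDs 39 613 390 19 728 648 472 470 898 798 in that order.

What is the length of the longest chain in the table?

3

39 → bucket 0
613 → bucket 2
390 → bucket 0 (collision)
19 → bucket 6
728 → bucket 0 (collision)
648 → bucket 11
472 → bucket 4
470 → bucket 2 (collision)
898 → bucket 1
798 → bucket 5
Final buckets:
0: 39 -> 390 -> 728
1: 898
2: 613 -> 470
3: .
4: 472
5: 798
6: 19
7: .
8: .
9: .
10: .
11: 648
12: .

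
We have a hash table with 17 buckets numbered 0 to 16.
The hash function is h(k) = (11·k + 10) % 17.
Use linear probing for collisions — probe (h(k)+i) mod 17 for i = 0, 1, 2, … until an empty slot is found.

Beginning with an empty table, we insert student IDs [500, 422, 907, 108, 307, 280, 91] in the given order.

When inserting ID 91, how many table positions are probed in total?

3

Insert 500: h=2, slot 2 empty -> index 2.
Insert 422: h=11, slot 11 empty -> index 11.
Insert 907: h=8, slot 8 empty -> index 8.
Insert 108: h=8, slot 8 occupied -> index 9.
Insert 307: h=4, slot 4 empty -> index 4.
Insert 280: h=13, slot 13 empty -> index 13.
Insert 91: h=8, slots 8,9 occupied -> index 10.
Table: [—, —, 500, —, 307, —, —, —, 907, 108, 91, 422, —, 280, —, —, —]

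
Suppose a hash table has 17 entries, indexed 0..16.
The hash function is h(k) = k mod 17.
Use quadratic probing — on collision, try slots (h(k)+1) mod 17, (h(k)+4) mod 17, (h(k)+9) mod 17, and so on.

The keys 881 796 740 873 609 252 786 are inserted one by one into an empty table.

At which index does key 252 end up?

13

881 hashes to 14; slot 14 is free → place at 14.
796 hashes to 14; 14 taken → place at 15.
740 hashes to 9; slot 9 is free → place at 9.
873 hashes to 6; slot 6 is free → place at 6.
609 hashes to 14; 14,15 taken → place at 1.
252 hashes to 14; 14,15,1,6 taken → place at 13.
786 hashes to 4; slot 4 is free → place at 4.
Table: [-, 609, -, -, 786, -, 873, -, -, 740, -, -, -, 252, 881, 796, -]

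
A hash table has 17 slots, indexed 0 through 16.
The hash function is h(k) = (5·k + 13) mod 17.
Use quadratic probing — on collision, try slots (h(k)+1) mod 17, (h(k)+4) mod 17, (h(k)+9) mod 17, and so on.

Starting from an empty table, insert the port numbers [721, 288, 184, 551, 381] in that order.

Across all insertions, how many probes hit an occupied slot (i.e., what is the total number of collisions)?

5

721: h=14 → slot 14
288: h=8 → slot 8
184: h=15 → slot 15
551: h=14, probe 14,15,1 → slot 1
381: h=14, probe 14,15,1,6 → slot 6
Table: [∅, 551, ∅, ∅, ∅, ∅, 381, ∅, 288, ∅, ∅, ∅, ∅, ∅, 721, 184, ∅]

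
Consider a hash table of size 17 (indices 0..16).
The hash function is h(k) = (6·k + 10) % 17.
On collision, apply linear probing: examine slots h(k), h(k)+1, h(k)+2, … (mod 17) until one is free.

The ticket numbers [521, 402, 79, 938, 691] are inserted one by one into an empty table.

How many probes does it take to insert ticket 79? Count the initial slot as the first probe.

521 hashes to 8; slot 8 is free => place at 8.
402 hashes to 8; 8 taken => place at 9.
79 hashes to 8; 8,9 taken => place at 10.
938 hashes to 11; slot 11 is free => place at 11.
691 hashes to 8; 8,9,10,11 taken => place at 12.
Table: [., ., ., ., ., ., ., ., 521, 402, 79, 938, 691, ., ., ., .]

3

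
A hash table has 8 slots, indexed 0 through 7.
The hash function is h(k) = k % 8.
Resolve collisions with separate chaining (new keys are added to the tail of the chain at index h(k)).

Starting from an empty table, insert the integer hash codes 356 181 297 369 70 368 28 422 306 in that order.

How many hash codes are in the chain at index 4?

2

Insert 356: h=4, bucket 4 empty → new chain.
Insert 181: h=5, bucket 5 empty → new chain.
Insert 297: h=1, bucket 1 empty → new chain.
Insert 369: h=1, bucket 1 nonempty → append to chain.
Insert 70: h=6, bucket 6 empty → new chain.
Insert 368: h=0, bucket 0 empty → new chain.
Insert 28: h=4, bucket 4 nonempty → append to chain.
Insert 422: h=6, bucket 6 nonempty → append to chain.
Insert 306: h=2, bucket 2 empty → new chain.
Final buckets:
0: 368
1: 297 -> 369
2: 306
3: —
4: 356 -> 28
5: 181
6: 70 -> 422
7: —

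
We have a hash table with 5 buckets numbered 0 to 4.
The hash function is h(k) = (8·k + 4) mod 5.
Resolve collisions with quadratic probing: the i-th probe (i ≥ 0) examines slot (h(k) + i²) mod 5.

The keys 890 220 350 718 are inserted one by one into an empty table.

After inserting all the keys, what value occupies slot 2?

Insert 890: h=4, slot 4 empty -> index 4.
Insert 220: h=4, slot 4 occupied -> index 0.
Insert 350: h=4, slots 4,0 occupied -> index 3.
Insert 718: h=3, slots 3,4 occupied -> index 2.
Table: [220, —, 718, 350, 890]

718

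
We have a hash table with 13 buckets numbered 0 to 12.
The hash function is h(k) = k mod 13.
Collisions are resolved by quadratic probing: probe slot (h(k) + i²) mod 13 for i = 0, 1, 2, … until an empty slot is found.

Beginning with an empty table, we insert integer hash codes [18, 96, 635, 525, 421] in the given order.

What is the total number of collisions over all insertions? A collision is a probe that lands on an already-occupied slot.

6

18 hashes to 5; slot 5 is free => place at 5.
96 hashes to 5; 5 taken => place at 6.
635 hashes to 11; slot 11 is free => place at 11.
525 hashes to 5; 5,6 taken => place at 9.
421 hashes to 5; 5,6,9 taken => place at 1.
Table: [-, 421, -, -, -, 18, 96, -, -, 525, -, 635, -]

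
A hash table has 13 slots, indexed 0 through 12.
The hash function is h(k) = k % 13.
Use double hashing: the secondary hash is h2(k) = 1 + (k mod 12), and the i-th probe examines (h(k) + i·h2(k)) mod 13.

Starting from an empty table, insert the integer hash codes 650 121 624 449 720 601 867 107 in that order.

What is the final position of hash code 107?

2

Insert 650: h=0, slot 0 empty → index 0.
Insert 121: h=4, slot 4 empty → index 4.
Insert 624: h=0, h2=1, slot 0 occupied → index 1.
Insert 449: h=7, slot 7 empty → index 7.
Insert 720: h=5, slot 5 empty → index 5.
Insert 601: h=3, slot 3 empty → index 3.
Insert 867: h=9, slot 9 empty → index 9.
Insert 107: h=3, h2=12, slot 3 occupied → index 2.
Table: [650, 624, 107, 601, 121, 720, —, 449, —, 867, —, —, —]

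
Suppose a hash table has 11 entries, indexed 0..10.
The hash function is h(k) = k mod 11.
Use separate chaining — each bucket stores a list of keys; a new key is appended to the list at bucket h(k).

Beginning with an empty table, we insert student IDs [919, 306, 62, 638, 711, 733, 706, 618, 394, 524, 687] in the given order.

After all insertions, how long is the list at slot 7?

4

Insert 919: h=6, bucket 6 empty → new chain.
Insert 306: h=9, bucket 9 empty → new chain.
Insert 62: h=7, bucket 7 empty → new chain.
Insert 638: h=0, bucket 0 empty → new chain.
Insert 711: h=7, bucket 7 nonempty → append to chain.
Insert 733: h=7, bucket 7 nonempty → append to chain.
Insert 706: h=2, bucket 2 empty → new chain.
Insert 618: h=2, bucket 2 nonempty → append to chain.
Insert 394: h=9, bucket 9 nonempty → append to chain.
Insert 524: h=7, bucket 7 nonempty → append to chain.
Insert 687: h=5, bucket 5 empty → new chain.
Final buckets:
0: 638
1: ∅
2: 706 -> 618
3: ∅
4: ∅
5: 687
6: 919
7: 62 -> 711 -> 733 -> 524
8: ∅
9: 306 -> 394
10: ∅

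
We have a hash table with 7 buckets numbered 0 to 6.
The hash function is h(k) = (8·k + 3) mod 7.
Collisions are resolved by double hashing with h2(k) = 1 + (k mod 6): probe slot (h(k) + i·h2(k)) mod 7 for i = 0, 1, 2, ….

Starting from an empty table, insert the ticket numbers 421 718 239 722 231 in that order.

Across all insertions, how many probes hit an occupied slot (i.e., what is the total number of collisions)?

Insert 421: h=4, slot 4 empty → index 4.
Insert 718: h=0, slot 0 empty → index 0.
Insert 239: h=4, h2=6, slot 4 occupied → index 3.
Insert 722: h=4, h2=3, slots 4,0,3 occupied → index 6.
Insert 231: h=3, h2=4, slots 3,0,4 occupied → index 1.
Table: [718, 231, -, 239, 421, -, 722]

7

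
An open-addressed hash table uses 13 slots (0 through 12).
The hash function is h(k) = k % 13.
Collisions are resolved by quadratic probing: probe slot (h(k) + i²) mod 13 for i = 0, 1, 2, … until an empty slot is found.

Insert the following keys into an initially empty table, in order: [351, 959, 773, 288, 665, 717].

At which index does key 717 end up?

Insert 351: h=0, slot 0 empty → index 0.
Insert 959: h=10, slot 10 empty → index 10.
Insert 773: h=6, slot 6 empty → index 6.
Insert 288: h=2, slot 2 empty → index 2.
Insert 665: h=2, slot 2 occupied → index 3.
Insert 717: h=2, slots 2,3,6 occupied → index 11.
Table: [351, _, 288, 665, _, _, 773, _, _, _, 959, 717, _]

11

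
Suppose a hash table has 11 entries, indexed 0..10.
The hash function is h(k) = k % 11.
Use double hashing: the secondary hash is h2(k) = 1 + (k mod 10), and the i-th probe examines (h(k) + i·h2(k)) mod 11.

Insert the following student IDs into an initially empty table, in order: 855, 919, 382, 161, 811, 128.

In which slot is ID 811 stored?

10

855 hashes to 8; slot 8 is free -> place at 8.
919 hashes to 6; slot 6 is free -> place at 6.
382 hashes to 8, h2=3; 8 taken -> place at 0.
161 hashes to 7; slot 7 is free -> place at 7.
811 hashes to 8, h2=2; 8 taken -> place at 10.
128 hashes to 7, h2=9; 7 taken -> place at 5.
Table: [382, —, —, —, —, 128, 919, 161, 855, —, 811]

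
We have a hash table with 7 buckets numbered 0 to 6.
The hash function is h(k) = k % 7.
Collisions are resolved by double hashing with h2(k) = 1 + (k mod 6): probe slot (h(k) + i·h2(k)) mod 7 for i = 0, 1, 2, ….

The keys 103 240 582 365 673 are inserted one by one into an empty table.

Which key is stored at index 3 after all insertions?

103 hashes to 5; slot 5 is free -> place at 5.
240 hashes to 2; slot 2 is free -> place at 2.
582 hashes to 1; slot 1 is free -> place at 1.
365 hashes to 1, h2=6; 1 taken -> place at 0.
673 hashes to 1, h2=2; 1 taken -> place at 3.
Table: [365, 582, 240, 673, —, 103, —]

673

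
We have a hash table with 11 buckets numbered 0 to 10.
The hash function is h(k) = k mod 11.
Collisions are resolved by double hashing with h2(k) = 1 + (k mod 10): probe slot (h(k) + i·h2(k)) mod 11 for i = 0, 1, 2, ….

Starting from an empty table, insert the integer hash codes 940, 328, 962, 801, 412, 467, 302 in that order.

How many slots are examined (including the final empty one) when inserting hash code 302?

Insert 940: h=5, slot 5 empty => index 5.
Insert 328: h=9, slot 9 empty => index 9.
Insert 962: h=5, h2=3, slot 5 occupied => index 8.
Insert 801: h=9, h2=2, slot 9 occupied => index 0.
Insert 412: h=5, h2=3, slots 5,8,0 occupied => index 3.
Insert 467: h=5, h2=8, slot 5 occupied => index 2.
Insert 302: h=5, h2=3, slots 5,8,0,3 occupied => index 6.
Table: [801, ., 467, 412, ., 940, 302, ., 962, 328, .]

5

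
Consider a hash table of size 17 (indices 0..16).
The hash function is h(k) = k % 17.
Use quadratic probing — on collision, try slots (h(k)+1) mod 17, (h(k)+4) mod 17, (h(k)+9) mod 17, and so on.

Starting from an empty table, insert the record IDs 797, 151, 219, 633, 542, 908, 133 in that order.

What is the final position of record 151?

16

797: h=15 → slot 15
151: h=15, probe 15,16 → slot 16
219: h=15, probe 15,16,2 → slot 2
633: h=4 → slot 4
542: h=15, probe 15,16,2,7 → slot 7
908: h=7, probe 7,8 → slot 8
133: h=14 → slot 14
Table: [., ., 219, ., 633, ., ., 542, 908, ., ., ., ., ., 133, 797, 151]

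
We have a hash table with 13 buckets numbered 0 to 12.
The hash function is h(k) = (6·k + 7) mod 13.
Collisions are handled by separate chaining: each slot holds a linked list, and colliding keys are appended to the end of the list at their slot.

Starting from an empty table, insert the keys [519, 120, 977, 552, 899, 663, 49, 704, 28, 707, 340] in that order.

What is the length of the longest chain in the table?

5

519 → bucket 1
120 → bucket 12
977 → bucket 6
552 → bucket 4
899 → bucket 6 (collision)
663 → bucket 7
49 → bucket 2
704 → bucket 6 (collision)
28 → bucket 6 (collision)
707 → bucket 11
340 → bucket 6 (collision)
Final buckets:
0: _
1: 519
2: 49
3: _
4: 552
5: _
6: 977 -> 899 -> 704 -> 28 -> 340
7: 663
8: _
9: _
10: _
11: 707
12: 120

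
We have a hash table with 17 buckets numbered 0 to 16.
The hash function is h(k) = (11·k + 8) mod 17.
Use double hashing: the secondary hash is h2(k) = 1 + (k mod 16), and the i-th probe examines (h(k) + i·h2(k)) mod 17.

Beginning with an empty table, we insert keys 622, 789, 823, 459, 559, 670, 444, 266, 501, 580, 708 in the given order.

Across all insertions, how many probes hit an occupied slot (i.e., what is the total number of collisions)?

Insert 622: h=16, slot 16 empty => index 16.
Insert 789: h=0, slot 0 empty => index 0.
Insert 823: h=0, h2=8, slot 0 occupied => index 8.
Insert 459: h=8, h2=12, slot 8 occupied => index 3.
Insert 559: h=3, h2=16, slot 3 occupied => index 2.
Insert 670: h=0, h2=15, slot 0 occupied => index 15.
Insert 444: h=13, slot 13 empty => index 13.
Insert 266: h=10, slot 10 empty => index 10.
Insert 501: h=11, slot 11 empty => index 11.
Insert 580: h=13, h2=5, slot 13 occupied => index 1.
Insert 708: h=10, h2=5, slots 10,15,3,8,13,1 occupied => index 6.
Table: [789, 580, 559, 459, ∅, ∅, 708, ∅, 823, ∅, 266, 501, ∅, 444, ∅, 670, 622]

11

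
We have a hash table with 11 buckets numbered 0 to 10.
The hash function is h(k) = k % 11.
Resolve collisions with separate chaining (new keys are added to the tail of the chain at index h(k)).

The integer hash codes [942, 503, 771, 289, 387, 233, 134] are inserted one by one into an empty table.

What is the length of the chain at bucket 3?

Insert 942: h=7, bucket 7 empty -> new chain.
Insert 503: h=8, bucket 8 empty -> new chain.
Insert 771: h=1, bucket 1 empty -> new chain.
Insert 289: h=3, bucket 3 empty -> new chain.
Insert 387: h=2, bucket 2 empty -> new chain.
Insert 233: h=2, bucket 2 nonempty -> append to chain.
Insert 134: h=2, bucket 2 nonempty -> append to chain.
Final buckets:
0: .
1: 771
2: 387 -> 233 -> 134
3: 289
4: .
5: .
6: .
7: 942
8: 503
9: .
10: .

1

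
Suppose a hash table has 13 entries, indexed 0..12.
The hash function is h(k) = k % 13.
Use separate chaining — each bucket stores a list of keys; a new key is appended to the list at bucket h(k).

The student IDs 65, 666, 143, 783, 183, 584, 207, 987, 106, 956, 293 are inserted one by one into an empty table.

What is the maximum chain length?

65 -> bucket 0
666 -> bucket 3
143 -> bucket 0 (collision)
783 -> bucket 3 (collision)
183 -> bucket 1
584 -> bucket 12
207 -> bucket 12 (collision)
987 -> bucket 12 (collision)
106 -> bucket 2
956 -> bucket 7
293 -> bucket 7 (collision)
Final buckets:
0: 65 -> 143
1: 183
2: 106
3: 666 -> 783
4: _
5: _
6: _
7: 956 -> 293
8: _
9: _
10: _
11: _
12: 584 -> 207 -> 987

3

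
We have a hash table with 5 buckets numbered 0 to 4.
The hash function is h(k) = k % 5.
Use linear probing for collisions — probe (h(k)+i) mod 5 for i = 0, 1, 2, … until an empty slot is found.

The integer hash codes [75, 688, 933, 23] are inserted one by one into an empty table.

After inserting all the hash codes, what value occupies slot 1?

Insert 75: h=0, slot 0 empty => index 0.
Insert 688: h=3, slot 3 empty => index 3.
Insert 933: h=3, slot 3 occupied => index 4.
Insert 23: h=3, slots 3,4,0 occupied => index 1.
Table: [75, 23, ., 688, 933]

23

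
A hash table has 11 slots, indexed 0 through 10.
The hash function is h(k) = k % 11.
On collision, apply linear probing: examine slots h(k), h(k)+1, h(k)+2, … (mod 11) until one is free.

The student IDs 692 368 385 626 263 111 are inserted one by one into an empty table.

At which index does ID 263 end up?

692: h=10 -> slot 10
368: h=5 -> slot 5
385: h=0 -> slot 0
626: h=10, probe 10,0,1 -> slot 1
263: h=10, probe 10,0,1,2 -> slot 2
111: h=1, probe 1,2,3 -> slot 3
Table: [385, 626, 263, 111, -, 368, -, -, -, -, 692]

2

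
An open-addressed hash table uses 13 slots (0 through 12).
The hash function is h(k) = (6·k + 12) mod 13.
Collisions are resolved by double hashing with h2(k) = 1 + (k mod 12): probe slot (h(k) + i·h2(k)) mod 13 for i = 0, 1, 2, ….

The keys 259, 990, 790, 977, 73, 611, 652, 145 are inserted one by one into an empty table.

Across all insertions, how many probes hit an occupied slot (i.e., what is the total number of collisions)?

259 hashes to 6; slot 6 is free => place at 6.
990 hashes to 11; slot 11 is free => place at 11.
790 hashes to 7; slot 7 is free => place at 7.
977 hashes to 11, h2=6; 11 taken => place at 4.
73 hashes to 8; slot 8 is free => place at 8.
611 hashes to 12; slot 12 is free => place at 12.
652 hashes to 11, h2=5; 11 taken => place at 3.
145 hashes to 11, h2=2; 11 taken => place at 0.
Table: [145, ., ., 652, 977, ., 259, 790, 73, ., ., 990, 611]

3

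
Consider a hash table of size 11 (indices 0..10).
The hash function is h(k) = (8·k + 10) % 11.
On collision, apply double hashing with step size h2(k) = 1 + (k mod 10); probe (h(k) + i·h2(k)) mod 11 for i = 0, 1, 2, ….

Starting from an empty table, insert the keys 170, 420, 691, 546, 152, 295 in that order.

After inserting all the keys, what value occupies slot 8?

Insert 170: h=6, slot 6 empty -> index 6.
Insert 420: h=4, slot 4 empty -> index 4.
Insert 691: h=5, slot 5 empty -> index 5.
Insert 546: h=0, slot 0 empty -> index 0.
Insert 152: h=5, h2=3, slot 5 occupied -> index 8.
Insert 295: h=5, h2=6, slots 5,0,6 occupied -> index 1.
Table: [546, 295, —, —, 420, 691, 170, —, 152, —, —]

152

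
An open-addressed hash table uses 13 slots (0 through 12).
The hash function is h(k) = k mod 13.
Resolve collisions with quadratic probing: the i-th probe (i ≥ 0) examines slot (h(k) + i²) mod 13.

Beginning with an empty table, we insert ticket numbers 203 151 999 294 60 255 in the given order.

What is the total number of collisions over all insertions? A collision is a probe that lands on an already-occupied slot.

11

203 hashes to 8; slot 8 is free => place at 8.
151 hashes to 8; 8 taken => place at 9.
999 hashes to 11; slot 11 is free => place at 11.
294 hashes to 8; 8,9 taken => place at 12.
60 hashes to 8; 8,9,12 taken => place at 4.
255 hashes to 8; 8,9,12,4,11 taken => place at 7.
Table: [—, —, —, —, 60, —, —, 255, 203, 151, —, 999, 294]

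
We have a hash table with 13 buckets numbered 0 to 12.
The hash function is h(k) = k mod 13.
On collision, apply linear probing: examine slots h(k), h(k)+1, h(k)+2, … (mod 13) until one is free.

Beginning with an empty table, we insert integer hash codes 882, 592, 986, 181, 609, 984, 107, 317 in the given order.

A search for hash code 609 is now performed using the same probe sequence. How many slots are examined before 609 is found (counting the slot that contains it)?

882 hashes to 11; slot 11 is free -> place at 11.
592 hashes to 7; slot 7 is free -> place at 7.
986 hashes to 11; 11 taken -> place at 12.
181 hashes to 12; 12 taken -> place at 0.
609 hashes to 11; 11,12,0 taken -> place at 1.
984 hashes to 9; slot 9 is free -> place at 9.
107 hashes to 3; slot 3 is free -> place at 3.
317 hashes to 5; slot 5 is free -> place at 5.
Table: [181, 609, ∅, 107, ∅, 317, ∅, 592, ∅, 984, ∅, 882, 986]
Lookup 609: h=11, probe 11,12,0,1 → found at 1.

4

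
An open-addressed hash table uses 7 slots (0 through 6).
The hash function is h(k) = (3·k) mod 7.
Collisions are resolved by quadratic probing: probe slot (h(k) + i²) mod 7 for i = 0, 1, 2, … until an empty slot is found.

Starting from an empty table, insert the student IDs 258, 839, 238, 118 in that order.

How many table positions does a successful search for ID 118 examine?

3

Insert 258: h=4, slot 4 empty → index 4.
Insert 839: h=4, slot 4 occupied → index 5.
Insert 238: h=0, slot 0 empty → index 0.
Insert 118: h=4, slots 4,5 occupied → index 1.
Table: [238, 118, -, -, 258, 839, -]
Lookup 118: h=4, probe 4,5,1 → found at 1.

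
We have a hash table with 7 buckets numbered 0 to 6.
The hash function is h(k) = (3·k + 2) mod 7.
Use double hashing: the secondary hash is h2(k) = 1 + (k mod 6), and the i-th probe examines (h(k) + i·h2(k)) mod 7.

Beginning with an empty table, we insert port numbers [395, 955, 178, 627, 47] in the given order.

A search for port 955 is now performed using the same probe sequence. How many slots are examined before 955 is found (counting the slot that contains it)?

Insert 395: h=4, slot 4 empty → index 4.
Insert 955: h=4, h2=2, slot 4 occupied → index 6.
Insert 178: h=4, h2=5, slot 4 occupied → index 2.
Insert 627: h=0, slot 0 empty → index 0.
Insert 47: h=3, slot 3 empty → index 3.
Table: [627, _, 178, 47, 395, _, 955]
Lookup 955: h=4, h2=2, probe 4,6 → found at 6.

2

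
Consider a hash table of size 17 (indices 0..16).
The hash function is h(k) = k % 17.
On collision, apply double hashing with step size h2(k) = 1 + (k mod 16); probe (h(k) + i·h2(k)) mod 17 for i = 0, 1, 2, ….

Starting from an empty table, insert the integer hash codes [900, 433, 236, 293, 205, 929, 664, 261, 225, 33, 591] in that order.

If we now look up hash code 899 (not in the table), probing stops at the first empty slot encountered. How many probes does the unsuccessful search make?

2

900: h=16 → slot 16
433: h=8 → slot 8
236: h=15 → slot 15
293: h=4 → slot 4
205: h=1 → slot 1
929: h=11 → slot 11
664: h=1, h2=9, probe 1,10 → slot 10
261: h=6 → slot 6
225: h=4, h2=2, probe 4,6,8,10,12 → slot 12
33: h=16, h2=2, probe 16,1,3 → slot 3
591: h=13 → slot 13
Table: [-, 205, -, 33, 293, -, 261, -, 433, -, 664, 929, 225, 591, -, 236, 900]
Lookup 899: h=15, h2=4, probe 15,2 → slot 2 empty, not found.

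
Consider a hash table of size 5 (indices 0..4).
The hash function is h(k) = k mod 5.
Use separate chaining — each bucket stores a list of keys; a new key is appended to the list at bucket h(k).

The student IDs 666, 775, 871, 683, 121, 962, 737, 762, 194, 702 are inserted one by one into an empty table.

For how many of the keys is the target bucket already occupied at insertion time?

5

Insert 666: h=1, bucket 1 empty -> new chain.
Insert 775: h=0, bucket 0 empty -> new chain.
Insert 871: h=1, bucket 1 nonempty -> append to chain.
Insert 683: h=3, bucket 3 empty -> new chain.
Insert 121: h=1, bucket 1 nonempty -> append to chain.
Insert 962: h=2, bucket 2 empty -> new chain.
Insert 737: h=2, bucket 2 nonempty -> append to chain.
Insert 762: h=2, bucket 2 nonempty -> append to chain.
Insert 194: h=4, bucket 4 empty -> new chain.
Insert 702: h=2, bucket 2 nonempty -> append to chain.
Final buckets:
0: 775
1: 666 -> 871 -> 121
2: 962 -> 737 -> 762 -> 702
3: 683
4: 194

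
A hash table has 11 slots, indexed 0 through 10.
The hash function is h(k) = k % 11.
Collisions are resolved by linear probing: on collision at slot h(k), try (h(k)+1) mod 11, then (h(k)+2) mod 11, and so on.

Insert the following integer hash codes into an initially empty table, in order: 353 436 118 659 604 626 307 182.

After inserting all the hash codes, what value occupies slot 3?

Insert 353: h=1, slot 1 empty → index 1.
Insert 436: h=7, slot 7 empty → index 7.
Insert 118: h=8, slot 8 empty → index 8.
Insert 659: h=10, slot 10 empty → index 10.
Insert 604: h=10, slot 10 occupied → index 0.
Insert 626: h=10, slots 10,0,1 occupied → index 2.
Insert 307: h=10, slots 10,0,1,2 occupied → index 3.
Insert 182: h=6, slot 6 empty → index 6.
Table: [604, 353, 626, 307, ., ., 182, 436, 118, ., 659]

307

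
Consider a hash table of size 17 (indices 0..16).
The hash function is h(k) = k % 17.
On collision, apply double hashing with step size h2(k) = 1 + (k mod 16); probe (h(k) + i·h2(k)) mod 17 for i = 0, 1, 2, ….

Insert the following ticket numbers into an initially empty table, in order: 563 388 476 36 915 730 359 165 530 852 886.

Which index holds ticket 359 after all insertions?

10

Insert 563: h=2, slot 2 empty → index 2.
Insert 388: h=14, slot 14 empty → index 14.
Insert 476: h=0, slot 0 empty → index 0.
Insert 36: h=2, h2=5, slot 2 occupied → index 7.
Insert 915: h=14, h2=4, slot 14 occupied → index 1.
Insert 730: h=16, slot 16 empty → index 16.
Insert 359: h=2, h2=8, slot 2 occupied → index 10.
Insert 165: h=12, slot 12 empty → index 12.
Insert 530: h=3, slot 3 empty → index 3.
Insert 852: h=2, h2=5, slots 2,7,12,0 occupied → index 5.
Insert 886: h=2, h2=7, slot 2 occupied → index 9.
Table: [476, 915, 563, 530, -, 852, -, 36, -, 886, 359, -, 165, -, 388, -, 730]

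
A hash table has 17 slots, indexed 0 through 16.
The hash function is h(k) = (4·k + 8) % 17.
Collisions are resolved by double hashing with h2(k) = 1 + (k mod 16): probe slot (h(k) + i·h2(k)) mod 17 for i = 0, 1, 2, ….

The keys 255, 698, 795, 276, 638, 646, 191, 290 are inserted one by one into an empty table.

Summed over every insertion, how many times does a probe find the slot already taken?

4

Insert 255: h=8, slot 8 empty -> index 8.
Insert 698: h=12, slot 12 empty -> index 12.
Insert 795: h=9, slot 9 empty -> index 9.
Insert 276: h=7, slot 7 empty -> index 7.
Insert 638: h=10, slot 10 empty -> index 10.
Insert 646: h=8, h2=7, slot 8 occupied -> index 15.
Insert 191: h=7, h2=16, slot 7 occupied -> index 6.
Insert 290: h=12, h2=3, slots 12,15 occupied -> index 1.
Table: [-, 290, -, -, -, -, 191, 276, 255, 795, 638, -, 698, -, -, 646, -]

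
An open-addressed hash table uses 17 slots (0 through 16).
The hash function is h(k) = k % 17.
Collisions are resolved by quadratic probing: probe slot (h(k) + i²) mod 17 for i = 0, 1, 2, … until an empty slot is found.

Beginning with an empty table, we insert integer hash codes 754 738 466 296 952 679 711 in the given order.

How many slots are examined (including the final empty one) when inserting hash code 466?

2

754: h=6 -> slot 6
738: h=7 -> slot 7
466: h=7, probe 7,8 -> slot 8
296: h=7, probe 7,8,11 -> slot 11
952: h=0 -> slot 0
679: h=16 -> slot 16
711: h=14 -> slot 14
Table: [952, -, -, -, -, -, 754, 738, 466, -, -, 296, -, -, 711, -, 679]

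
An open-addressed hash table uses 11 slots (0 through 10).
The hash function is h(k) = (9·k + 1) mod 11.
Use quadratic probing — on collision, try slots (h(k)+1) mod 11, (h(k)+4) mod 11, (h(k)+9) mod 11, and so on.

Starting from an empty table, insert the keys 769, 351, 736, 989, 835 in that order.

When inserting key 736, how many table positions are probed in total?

3

769: h=3 → slot 3
351: h=3, probe 3,4 → slot 4
736: h=3, probe 3,4,7 → slot 7
989: h=3, probe 3,4,7,1 → slot 1
835: h=3, probe 3,4,7,1,8 → slot 8
Table: [∅, 989, ∅, 769, 351, ∅, ∅, 736, 835, ∅, ∅]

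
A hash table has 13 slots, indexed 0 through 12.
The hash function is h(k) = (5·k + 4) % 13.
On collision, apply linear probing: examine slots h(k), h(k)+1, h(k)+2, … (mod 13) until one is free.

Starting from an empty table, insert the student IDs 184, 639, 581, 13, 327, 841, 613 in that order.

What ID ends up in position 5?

184 hashes to 1; slot 1 is free → place at 1.
639 hashes to 1; 1 taken → place at 2.
581 hashes to 10; slot 10 is free → place at 10.
13 hashes to 4; slot 4 is free → place at 4.
327 hashes to 1; 1,2 taken → place at 3.
841 hashes to 10; 10 taken → place at 11.
613 hashes to 1; 1,2,3,4 taken → place at 5.
Table: [., 184, 639, 327, 13, 613, ., ., ., ., 581, 841, .]

613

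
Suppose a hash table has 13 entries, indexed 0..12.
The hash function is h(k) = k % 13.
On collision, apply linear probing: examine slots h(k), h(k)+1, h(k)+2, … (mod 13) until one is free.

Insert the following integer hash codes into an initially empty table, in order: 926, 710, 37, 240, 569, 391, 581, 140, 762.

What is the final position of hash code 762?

0

Insert 926: h=3, slot 3 empty => index 3.
Insert 710: h=8, slot 8 empty => index 8.
Insert 37: h=11, slot 11 empty => index 11.
Insert 240: h=6, slot 6 empty => index 6.
Insert 569: h=10, slot 10 empty => index 10.
Insert 391: h=1, slot 1 empty => index 1.
Insert 581: h=9, slot 9 empty => index 9.
Insert 140: h=10, slots 10,11 occupied => index 12.
Insert 762: h=8, slots 8,9,10,11,12 occupied => index 0.
Table: [762, 391, ∅, 926, ∅, ∅, 240, ∅, 710, 581, 569, 37, 140]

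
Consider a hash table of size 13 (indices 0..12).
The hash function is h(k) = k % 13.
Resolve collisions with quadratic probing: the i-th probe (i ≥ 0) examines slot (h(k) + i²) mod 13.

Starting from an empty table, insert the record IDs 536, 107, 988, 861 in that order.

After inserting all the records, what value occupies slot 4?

Insert 536: h=3, slot 3 empty => index 3.
Insert 107: h=3, slot 3 occupied => index 4.
Insert 988: h=0, slot 0 empty => index 0.
Insert 861: h=3, slots 3,4 occupied => index 7.
Table: [988, -, -, 536, 107, -, -, 861, -, -, -, -, -]

107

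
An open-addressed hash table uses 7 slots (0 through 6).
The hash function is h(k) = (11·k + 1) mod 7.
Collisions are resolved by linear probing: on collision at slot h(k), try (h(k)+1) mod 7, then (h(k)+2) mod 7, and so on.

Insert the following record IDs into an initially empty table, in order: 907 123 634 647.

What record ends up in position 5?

Insert 907: h=3, slot 3 empty => index 3.
Insert 123: h=3, slot 3 occupied => index 4.
Insert 634: h=3, slots 3,4 occupied => index 5.
Insert 647: h=6, slot 6 empty => index 6.
Table: [∅, ∅, ∅, 907, 123, 634, 647]

634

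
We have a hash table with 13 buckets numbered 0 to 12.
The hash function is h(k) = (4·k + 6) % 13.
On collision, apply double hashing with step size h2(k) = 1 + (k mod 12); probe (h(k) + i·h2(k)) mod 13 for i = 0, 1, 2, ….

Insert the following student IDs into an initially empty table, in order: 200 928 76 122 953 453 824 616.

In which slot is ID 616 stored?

10

Insert 200: h=0, slot 0 empty => index 0.
Insert 928: h=0, h2=5, slot 0 occupied => index 5.
Insert 76: h=11, slot 11 empty => index 11.
Insert 122: h=0, h2=3, slot 0 occupied => index 3.
Insert 953: h=9, slot 9 empty => index 9.
Insert 453: h=11, h2=10, slot 11 occupied => index 8.
Insert 824: h=0, h2=9, slots 0,9,5 occupied => index 1.
Insert 616: h=0, h2=5, slots 0,5 occupied => index 10.
Table: [200, 824, -, 122, -, 928, -, -, 453, 953, 616, 76, -]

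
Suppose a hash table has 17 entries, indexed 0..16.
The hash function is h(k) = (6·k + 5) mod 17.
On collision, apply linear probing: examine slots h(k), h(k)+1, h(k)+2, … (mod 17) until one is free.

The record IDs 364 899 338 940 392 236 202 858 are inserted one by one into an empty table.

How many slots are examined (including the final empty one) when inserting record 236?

Insert 364: h=13, slot 13 empty → index 13.
Insert 899: h=10, slot 10 empty → index 10.
Insert 338: h=10, slot 10 occupied → index 11.
Insert 940: h=1, slot 1 empty → index 1.
Insert 392: h=11, slot 11 occupied → index 12.
Insert 236: h=10, slots 10,11,12,13 occupied → index 14.
Insert 202: h=10, slots 10,11,12,13,14 occupied → index 15.
Insert 858: h=2, slot 2 empty → index 2.
Table: [∅, 940, 858, ∅, ∅, ∅, ∅, ∅, ∅, ∅, 899, 338, 392, 364, 236, 202, ∅]

5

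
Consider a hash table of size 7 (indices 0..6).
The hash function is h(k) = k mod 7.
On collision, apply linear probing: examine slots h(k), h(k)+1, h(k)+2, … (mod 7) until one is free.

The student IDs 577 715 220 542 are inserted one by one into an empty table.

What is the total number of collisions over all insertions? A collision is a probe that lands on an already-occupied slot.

3

577 hashes to 3; slot 3 is free => place at 3.
715 hashes to 1; slot 1 is free => place at 1.
220 hashes to 3; 3 taken => place at 4.
542 hashes to 3; 3,4 taken => place at 5.
Table: [—, 715, —, 577, 220, 542, —]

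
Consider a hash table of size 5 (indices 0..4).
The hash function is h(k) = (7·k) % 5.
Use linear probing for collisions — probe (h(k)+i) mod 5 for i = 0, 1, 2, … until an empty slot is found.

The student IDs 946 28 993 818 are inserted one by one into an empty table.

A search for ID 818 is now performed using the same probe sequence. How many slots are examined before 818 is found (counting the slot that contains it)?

946 hashes to 2; slot 2 is free → place at 2.
28 hashes to 1; slot 1 is free → place at 1.
993 hashes to 1; 1,2 taken → place at 3.
818 hashes to 1; 1,2,3 taken → place at 4.
Table: [-, 28, 946, 993, 818]
Lookup 818: h=1, probe 1,2,3,4 → found at 4.

4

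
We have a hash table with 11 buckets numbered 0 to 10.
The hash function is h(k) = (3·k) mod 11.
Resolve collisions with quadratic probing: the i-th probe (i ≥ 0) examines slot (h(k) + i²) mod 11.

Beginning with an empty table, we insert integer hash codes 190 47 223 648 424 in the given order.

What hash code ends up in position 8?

648

190 hashes to 9; slot 9 is free -> place at 9.
47 hashes to 9; 9 taken -> place at 10.
223 hashes to 9; 9,10 taken -> place at 2.
648 hashes to 8; slot 8 is free -> place at 8.
424 hashes to 7; slot 7 is free -> place at 7.
Table: [., ., 223, ., ., ., ., 424, 648, 190, 47]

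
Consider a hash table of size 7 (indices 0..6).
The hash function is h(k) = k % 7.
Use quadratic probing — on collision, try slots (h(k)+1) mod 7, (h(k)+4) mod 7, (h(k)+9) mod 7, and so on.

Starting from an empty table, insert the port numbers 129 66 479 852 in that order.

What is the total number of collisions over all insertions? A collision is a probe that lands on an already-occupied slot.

3

129: h=3 => slot 3
66: h=3, probe 3,4 => slot 4
479: h=3, probe 3,4,0 => slot 0
852: h=5 => slot 5
Table: [479, ., ., 129, 66, 852, .]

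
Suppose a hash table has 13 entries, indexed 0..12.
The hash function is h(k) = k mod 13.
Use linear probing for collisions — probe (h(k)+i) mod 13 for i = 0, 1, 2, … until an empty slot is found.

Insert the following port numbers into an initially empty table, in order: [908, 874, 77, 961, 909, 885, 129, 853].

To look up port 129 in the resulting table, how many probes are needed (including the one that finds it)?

Insert 908: h=11, slot 11 empty → index 11.
Insert 874: h=3, slot 3 empty → index 3.
Insert 77: h=12, slot 12 empty → index 12.
Insert 961: h=12, slot 12 occupied → index 0.
Insert 909: h=12, slots 12,0 occupied → index 1.
Insert 885: h=1, slot 1 occupied → index 2.
Insert 129: h=12, slots 12,0,1,2,3 occupied → index 4.
Insert 853: h=8, slot 8 empty → index 8.
Table: [961, 909, 885, 874, 129, ., ., ., 853, ., ., 908, 77]
Lookup 129: h=12, probe 12,0,1,2,3,4 → found at 4.

6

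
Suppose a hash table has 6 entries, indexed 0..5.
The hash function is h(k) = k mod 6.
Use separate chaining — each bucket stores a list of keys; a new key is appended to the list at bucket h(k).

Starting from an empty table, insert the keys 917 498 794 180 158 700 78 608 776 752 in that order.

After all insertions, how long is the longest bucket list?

917 -> bucket 5
498 -> bucket 0
794 -> bucket 2
180 -> bucket 0 (collision)
158 -> bucket 2 (collision)
700 -> bucket 4
78 -> bucket 0 (collision)
608 -> bucket 2 (collision)
776 -> bucket 2 (collision)
752 -> bucket 2 (collision)
Final buckets:
0: 498 -> 180 -> 78
1: ∅
2: 794 -> 158 -> 608 -> 776 -> 752
3: ∅
4: 700
5: 917

5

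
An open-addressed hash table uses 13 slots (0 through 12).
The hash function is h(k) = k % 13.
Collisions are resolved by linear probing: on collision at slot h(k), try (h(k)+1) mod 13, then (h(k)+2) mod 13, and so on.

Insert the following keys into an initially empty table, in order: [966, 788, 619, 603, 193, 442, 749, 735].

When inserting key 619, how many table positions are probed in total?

Insert 966: h=4, slot 4 empty -> index 4.
Insert 788: h=8, slot 8 empty -> index 8.
Insert 619: h=8, slot 8 occupied -> index 9.
Insert 603: h=5, slot 5 empty -> index 5.
Insert 193: h=11, slot 11 empty -> index 11.
Insert 442: h=0, slot 0 empty -> index 0.
Insert 749: h=8, slots 8,9 occupied -> index 10.
Insert 735: h=7, slot 7 empty -> index 7.
Table: [442, ., ., ., 966, 603, ., 735, 788, 619, 749, 193, .]

2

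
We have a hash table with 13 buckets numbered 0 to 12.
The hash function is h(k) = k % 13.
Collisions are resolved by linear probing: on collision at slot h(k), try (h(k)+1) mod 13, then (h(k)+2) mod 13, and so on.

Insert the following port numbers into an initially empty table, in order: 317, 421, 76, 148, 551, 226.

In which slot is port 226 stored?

9

317 hashes to 5; slot 5 is free -> place at 5.
421 hashes to 5; 5 taken -> place at 6.
76 hashes to 11; slot 11 is free -> place at 11.
148 hashes to 5; 5,6 taken -> place at 7.
551 hashes to 5; 5,6,7 taken -> place at 8.
226 hashes to 5; 5,6,7,8 taken -> place at 9.
Table: [., ., ., ., ., 317, 421, 148, 551, 226, ., 76, .]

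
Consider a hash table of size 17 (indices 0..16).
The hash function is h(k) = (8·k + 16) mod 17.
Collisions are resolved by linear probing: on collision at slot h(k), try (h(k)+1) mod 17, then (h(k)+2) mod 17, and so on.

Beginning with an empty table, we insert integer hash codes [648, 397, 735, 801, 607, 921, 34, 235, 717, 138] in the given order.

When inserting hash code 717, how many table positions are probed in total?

2

648: h=15 -> slot 15
397: h=13 -> slot 13
735: h=14 -> slot 14
801: h=15, probe 15,16 -> slot 16
607: h=10 -> slot 10
921: h=6 -> slot 6
34: h=16, probe 16,0 -> slot 0
235: h=9 -> slot 9
717: h=6, probe 6,7 -> slot 7
138: h=15, probe 15,16,0,1 -> slot 1
Table: [34, 138, -, -, -, -, 921, 717, -, 235, 607, -, -, 397, 735, 648, 801]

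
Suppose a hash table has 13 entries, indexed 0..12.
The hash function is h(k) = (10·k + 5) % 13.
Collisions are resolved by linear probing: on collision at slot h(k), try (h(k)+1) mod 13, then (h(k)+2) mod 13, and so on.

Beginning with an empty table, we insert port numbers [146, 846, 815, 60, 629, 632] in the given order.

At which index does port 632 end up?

146 hashes to 9; slot 9 is free → place at 9.
846 hashes to 2; slot 2 is free → place at 2.
815 hashes to 4; slot 4 is free → place at 4.
60 hashes to 7; slot 7 is free → place at 7.
629 hashes to 3; slot 3 is free → place at 3.
632 hashes to 7; 7 taken → place at 8.
Table: [-, -, 846, 629, 815, -, -, 60, 632, 146, -, -, -]

8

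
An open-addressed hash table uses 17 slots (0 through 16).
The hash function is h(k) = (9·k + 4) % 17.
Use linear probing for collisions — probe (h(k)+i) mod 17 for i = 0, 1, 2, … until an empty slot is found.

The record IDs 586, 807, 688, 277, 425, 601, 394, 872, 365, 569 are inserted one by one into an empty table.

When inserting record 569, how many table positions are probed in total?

5

586: h=8 -> slot 8
807: h=8, probe 8,9 -> slot 9
688: h=8, probe 8,9,10 -> slot 10
277: h=15 -> slot 15
425: h=4 -> slot 4
601: h=7 -> slot 7
394: h=14 -> slot 14
872: h=15, probe 15,16 -> slot 16
365: h=8, probe 8,9,10,11 -> slot 11
569: h=8, probe 8,9,10,11,12 -> slot 12
Table: [-, -, -, -, 425, -, -, 601, 586, 807, 688, 365, 569, -, 394, 277, 872]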